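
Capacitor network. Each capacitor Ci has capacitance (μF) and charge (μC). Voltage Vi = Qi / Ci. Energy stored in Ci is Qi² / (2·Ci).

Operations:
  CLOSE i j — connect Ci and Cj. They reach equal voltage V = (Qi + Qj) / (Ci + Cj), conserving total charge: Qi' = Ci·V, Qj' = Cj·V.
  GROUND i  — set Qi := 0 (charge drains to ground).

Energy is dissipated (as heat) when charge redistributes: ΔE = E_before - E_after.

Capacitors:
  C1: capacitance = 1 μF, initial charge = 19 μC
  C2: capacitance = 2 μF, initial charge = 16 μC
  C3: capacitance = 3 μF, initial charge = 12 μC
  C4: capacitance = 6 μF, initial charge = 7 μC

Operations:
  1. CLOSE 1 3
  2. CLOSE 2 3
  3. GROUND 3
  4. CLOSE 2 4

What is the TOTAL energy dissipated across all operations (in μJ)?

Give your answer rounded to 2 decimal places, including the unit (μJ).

Initial: C1(1μF, Q=19μC, V=19.00V), C2(2μF, Q=16μC, V=8.00V), C3(3μF, Q=12μC, V=4.00V), C4(6μF, Q=7μC, V=1.17V)
Op 1: CLOSE 1-3: Q_total=31.00, C_total=4.00, V=7.75; Q1=7.75, Q3=23.25; dissipated=84.375
Op 2: CLOSE 2-3: Q_total=39.25, C_total=5.00, V=7.85; Q2=15.70, Q3=23.55; dissipated=0.037
Op 3: GROUND 3: Q3=0; energy lost=92.434
Op 4: CLOSE 2-4: Q_total=22.70, C_total=8.00, V=2.84; Q2=5.67, Q4=17.02; dissipated=33.500
Total dissipated: 210.346 μJ

Answer: 210.35 μJ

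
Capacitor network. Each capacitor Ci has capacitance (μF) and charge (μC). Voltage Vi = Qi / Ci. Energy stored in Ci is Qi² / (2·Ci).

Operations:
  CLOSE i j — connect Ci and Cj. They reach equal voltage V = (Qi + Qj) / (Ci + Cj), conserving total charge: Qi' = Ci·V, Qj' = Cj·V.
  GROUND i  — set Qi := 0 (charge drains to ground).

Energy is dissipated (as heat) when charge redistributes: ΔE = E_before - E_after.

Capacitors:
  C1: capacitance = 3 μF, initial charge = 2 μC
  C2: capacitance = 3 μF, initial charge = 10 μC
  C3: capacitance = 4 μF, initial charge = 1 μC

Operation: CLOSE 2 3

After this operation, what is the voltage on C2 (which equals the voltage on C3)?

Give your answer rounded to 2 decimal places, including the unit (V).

Initial: C1(3μF, Q=2μC, V=0.67V), C2(3μF, Q=10μC, V=3.33V), C3(4μF, Q=1μC, V=0.25V)
Op 1: CLOSE 2-3: Q_total=11.00, C_total=7.00, V=1.57; Q2=4.71, Q3=6.29; dissipated=8.149

Answer: 1.57 V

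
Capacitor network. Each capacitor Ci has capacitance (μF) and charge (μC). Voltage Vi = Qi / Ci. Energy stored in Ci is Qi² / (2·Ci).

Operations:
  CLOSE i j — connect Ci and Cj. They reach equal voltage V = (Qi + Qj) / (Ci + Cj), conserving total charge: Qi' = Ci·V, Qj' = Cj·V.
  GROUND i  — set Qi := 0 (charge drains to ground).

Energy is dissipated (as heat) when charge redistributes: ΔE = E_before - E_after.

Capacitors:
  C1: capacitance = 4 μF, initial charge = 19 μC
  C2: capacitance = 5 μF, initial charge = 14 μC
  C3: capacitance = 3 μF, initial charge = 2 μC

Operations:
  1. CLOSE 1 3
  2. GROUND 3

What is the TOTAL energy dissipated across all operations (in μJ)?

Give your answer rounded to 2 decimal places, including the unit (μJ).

Initial: C1(4μF, Q=19μC, V=4.75V), C2(5μF, Q=14μC, V=2.80V), C3(3μF, Q=2μC, V=0.67V)
Op 1: CLOSE 1-3: Q_total=21.00, C_total=7.00, V=3.00; Q1=12.00, Q3=9.00; dissipated=14.292
Op 2: GROUND 3: Q3=0; energy lost=13.500
Total dissipated: 27.792 μJ

Answer: 27.79 μJ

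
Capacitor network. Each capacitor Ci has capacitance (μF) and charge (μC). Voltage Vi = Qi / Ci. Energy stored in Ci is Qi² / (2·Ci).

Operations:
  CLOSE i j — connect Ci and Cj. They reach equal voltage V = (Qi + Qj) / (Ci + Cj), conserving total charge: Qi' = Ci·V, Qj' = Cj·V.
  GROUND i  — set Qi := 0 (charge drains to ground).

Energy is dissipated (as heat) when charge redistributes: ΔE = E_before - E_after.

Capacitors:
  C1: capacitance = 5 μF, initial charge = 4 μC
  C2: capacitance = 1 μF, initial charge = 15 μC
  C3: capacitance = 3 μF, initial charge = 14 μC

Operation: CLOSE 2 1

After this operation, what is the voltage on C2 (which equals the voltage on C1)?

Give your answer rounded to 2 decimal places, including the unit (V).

Initial: C1(5μF, Q=4μC, V=0.80V), C2(1μF, Q=15μC, V=15.00V), C3(3μF, Q=14μC, V=4.67V)
Op 1: CLOSE 2-1: Q_total=19.00, C_total=6.00, V=3.17; Q2=3.17, Q1=15.83; dissipated=84.017

Answer: 3.17 V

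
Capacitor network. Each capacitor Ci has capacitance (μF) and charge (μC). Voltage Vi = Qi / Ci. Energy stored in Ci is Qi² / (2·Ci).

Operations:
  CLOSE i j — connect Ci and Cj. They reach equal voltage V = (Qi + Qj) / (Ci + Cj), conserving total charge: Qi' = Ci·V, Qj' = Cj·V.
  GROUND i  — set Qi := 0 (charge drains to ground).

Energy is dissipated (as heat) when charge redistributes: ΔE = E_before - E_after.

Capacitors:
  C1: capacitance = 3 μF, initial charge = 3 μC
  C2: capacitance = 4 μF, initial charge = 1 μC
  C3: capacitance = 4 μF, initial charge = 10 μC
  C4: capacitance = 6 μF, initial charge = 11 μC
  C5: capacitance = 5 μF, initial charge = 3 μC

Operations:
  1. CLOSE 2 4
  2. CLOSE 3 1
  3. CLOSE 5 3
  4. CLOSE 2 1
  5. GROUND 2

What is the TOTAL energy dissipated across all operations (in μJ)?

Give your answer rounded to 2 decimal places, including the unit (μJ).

Answer: 11.45 μJ

Derivation:
Initial: C1(3μF, Q=3μC, V=1.00V), C2(4μF, Q=1μC, V=0.25V), C3(4μF, Q=10μC, V=2.50V), C4(6μF, Q=11μC, V=1.83V), C5(5μF, Q=3μC, V=0.60V)
Op 1: CLOSE 2-4: Q_total=12.00, C_total=10.00, V=1.20; Q2=4.80, Q4=7.20; dissipated=3.008
Op 2: CLOSE 3-1: Q_total=13.00, C_total=7.00, V=1.86; Q3=7.43, Q1=5.57; dissipated=1.929
Op 3: CLOSE 5-3: Q_total=10.43, C_total=9.00, V=1.16; Q5=5.79, Q3=4.63; dissipated=1.756
Op 4: CLOSE 2-1: Q_total=10.37, C_total=7.00, V=1.48; Q2=5.93, Q1=4.44; dissipated=0.370
Op 5: GROUND 2: Q2=0; energy lost=4.390
Total dissipated: 11.454 μJ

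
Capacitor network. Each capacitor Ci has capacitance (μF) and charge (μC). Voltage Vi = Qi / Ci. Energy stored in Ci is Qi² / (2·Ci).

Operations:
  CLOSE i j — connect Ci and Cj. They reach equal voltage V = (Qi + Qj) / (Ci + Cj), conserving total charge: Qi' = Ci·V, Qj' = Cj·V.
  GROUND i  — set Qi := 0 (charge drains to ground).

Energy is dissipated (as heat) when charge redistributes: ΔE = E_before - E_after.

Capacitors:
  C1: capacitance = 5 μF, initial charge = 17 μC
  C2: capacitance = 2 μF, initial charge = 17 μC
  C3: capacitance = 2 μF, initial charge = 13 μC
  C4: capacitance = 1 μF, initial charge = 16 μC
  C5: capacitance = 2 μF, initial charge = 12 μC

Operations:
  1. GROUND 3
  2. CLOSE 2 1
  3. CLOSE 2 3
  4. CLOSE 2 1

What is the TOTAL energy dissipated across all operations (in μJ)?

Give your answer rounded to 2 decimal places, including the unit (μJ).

Answer: 76.84 μJ

Derivation:
Initial: C1(5μF, Q=17μC, V=3.40V), C2(2μF, Q=17μC, V=8.50V), C3(2μF, Q=13μC, V=6.50V), C4(1μF, Q=16μC, V=16.00V), C5(2μF, Q=12μC, V=6.00V)
Op 1: GROUND 3: Q3=0; energy lost=42.250
Op 2: CLOSE 2-1: Q_total=34.00, C_total=7.00, V=4.86; Q2=9.71, Q1=24.29; dissipated=18.579
Op 3: CLOSE 2-3: Q_total=9.71, C_total=4.00, V=2.43; Q2=4.86, Q3=4.86; dissipated=11.796
Op 4: CLOSE 2-1: Q_total=29.14, C_total=7.00, V=4.16; Q2=8.33, Q1=20.82; dissipated=4.213
Total dissipated: 76.837 μJ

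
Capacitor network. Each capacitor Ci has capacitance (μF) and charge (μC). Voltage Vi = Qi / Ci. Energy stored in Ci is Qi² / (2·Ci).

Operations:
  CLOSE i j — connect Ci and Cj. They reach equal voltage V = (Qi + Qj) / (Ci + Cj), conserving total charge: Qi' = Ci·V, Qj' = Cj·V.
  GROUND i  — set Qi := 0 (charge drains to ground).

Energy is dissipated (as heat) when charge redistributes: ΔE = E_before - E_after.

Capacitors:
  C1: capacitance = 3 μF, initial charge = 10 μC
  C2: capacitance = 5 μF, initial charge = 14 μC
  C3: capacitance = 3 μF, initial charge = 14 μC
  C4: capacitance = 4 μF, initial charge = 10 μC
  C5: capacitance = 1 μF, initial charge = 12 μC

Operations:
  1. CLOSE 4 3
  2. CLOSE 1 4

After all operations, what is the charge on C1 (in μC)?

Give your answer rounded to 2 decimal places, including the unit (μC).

Answer: 10.16 μC

Derivation:
Initial: C1(3μF, Q=10μC, V=3.33V), C2(5μF, Q=14μC, V=2.80V), C3(3μF, Q=14μC, V=4.67V), C4(4μF, Q=10μC, V=2.50V), C5(1μF, Q=12μC, V=12.00V)
Op 1: CLOSE 4-3: Q_total=24.00, C_total=7.00, V=3.43; Q4=13.71, Q3=10.29; dissipated=4.024
Op 2: CLOSE 1-4: Q_total=23.71, C_total=7.00, V=3.39; Q1=10.16, Q4=13.55; dissipated=0.008
Final charges: Q1=10.16, Q2=14.00, Q3=10.29, Q4=13.55, Q5=12.00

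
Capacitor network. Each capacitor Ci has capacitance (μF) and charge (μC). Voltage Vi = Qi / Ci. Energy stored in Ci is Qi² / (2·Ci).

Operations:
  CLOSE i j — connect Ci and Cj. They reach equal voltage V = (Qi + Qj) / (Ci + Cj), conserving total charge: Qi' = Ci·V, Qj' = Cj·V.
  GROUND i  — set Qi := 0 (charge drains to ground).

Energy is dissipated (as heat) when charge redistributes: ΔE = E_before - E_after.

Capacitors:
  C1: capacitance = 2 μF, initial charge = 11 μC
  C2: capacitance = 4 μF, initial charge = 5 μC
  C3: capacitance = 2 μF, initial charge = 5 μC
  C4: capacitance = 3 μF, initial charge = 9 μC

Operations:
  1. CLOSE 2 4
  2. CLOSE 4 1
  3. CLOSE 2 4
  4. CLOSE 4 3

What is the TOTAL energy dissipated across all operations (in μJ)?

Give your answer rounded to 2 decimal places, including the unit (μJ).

Initial: C1(2μF, Q=11μC, V=5.50V), C2(4μF, Q=5μC, V=1.25V), C3(2μF, Q=5μC, V=2.50V), C4(3μF, Q=9μC, V=3.00V)
Op 1: CLOSE 2-4: Q_total=14.00, C_total=7.00, V=2.00; Q2=8.00, Q4=6.00; dissipated=2.625
Op 2: CLOSE 4-1: Q_total=17.00, C_total=5.00, V=3.40; Q4=10.20, Q1=6.80; dissipated=7.350
Op 3: CLOSE 2-4: Q_total=18.20, C_total=7.00, V=2.60; Q2=10.40, Q4=7.80; dissipated=1.680
Op 4: CLOSE 4-3: Q_total=12.80, C_total=5.00, V=2.56; Q4=7.68, Q3=5.12; dissipated=0.006
Total dissipated: 11.661 μJ

Answer: 11.66 μJ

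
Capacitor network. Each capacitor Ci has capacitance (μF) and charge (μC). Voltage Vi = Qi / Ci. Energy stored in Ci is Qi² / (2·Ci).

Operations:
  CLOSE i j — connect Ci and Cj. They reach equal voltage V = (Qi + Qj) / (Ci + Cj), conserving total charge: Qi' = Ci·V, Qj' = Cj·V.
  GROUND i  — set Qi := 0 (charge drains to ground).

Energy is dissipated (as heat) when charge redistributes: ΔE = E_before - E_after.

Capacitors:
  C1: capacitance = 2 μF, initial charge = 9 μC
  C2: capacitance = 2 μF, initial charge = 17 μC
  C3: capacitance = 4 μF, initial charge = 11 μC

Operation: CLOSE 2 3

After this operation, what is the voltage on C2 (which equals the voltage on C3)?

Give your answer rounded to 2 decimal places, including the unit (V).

Answer: 4.67 V

Derivation:
Initial: C1(2μF, Q=9μC, V=4.50V), C2(2μF, Q=17μC, V=8.50V), C3(4μF, Q=11μC, V=2.75V)
Op 1: CLOSE 2-3: Q_total=28.00, C_total=6.00, V=4.67; Q2=9.33, Q3=18.67; dissipated=22.042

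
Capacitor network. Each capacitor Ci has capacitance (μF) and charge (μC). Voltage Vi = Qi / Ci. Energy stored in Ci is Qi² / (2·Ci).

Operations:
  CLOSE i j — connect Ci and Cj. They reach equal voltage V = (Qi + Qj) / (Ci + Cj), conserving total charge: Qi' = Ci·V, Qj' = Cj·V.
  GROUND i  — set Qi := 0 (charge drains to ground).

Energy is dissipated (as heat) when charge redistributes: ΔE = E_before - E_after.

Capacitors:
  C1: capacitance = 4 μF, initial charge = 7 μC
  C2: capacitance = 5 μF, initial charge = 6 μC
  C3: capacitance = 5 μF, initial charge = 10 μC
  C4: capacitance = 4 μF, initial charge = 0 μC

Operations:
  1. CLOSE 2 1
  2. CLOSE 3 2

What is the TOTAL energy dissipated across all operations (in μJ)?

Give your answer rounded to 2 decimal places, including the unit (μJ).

Answer: 0.72 μJ

Derivation:
Initial: C1(4μF, Q=7μC, V=1.75V), C2(5μF, Q=6μC, V=1.20V), C3(5μF, Q=10μC, V=2.00V), C4(4μF, Q=0μC, V=0.00V)
Op 1: CLOSE 2-1: Q_total=13.00, C_total=9.00, V=1.44; Q2=7.22, Q1=5.78; dissipated=0.336
Op 2: CLOSE 3-2: Q_total=17.22, C_total=10.00, V=1.72; Q3=8.61, Q2=8.61; dissipated=0.386
Total dissipated: 0.722 μJ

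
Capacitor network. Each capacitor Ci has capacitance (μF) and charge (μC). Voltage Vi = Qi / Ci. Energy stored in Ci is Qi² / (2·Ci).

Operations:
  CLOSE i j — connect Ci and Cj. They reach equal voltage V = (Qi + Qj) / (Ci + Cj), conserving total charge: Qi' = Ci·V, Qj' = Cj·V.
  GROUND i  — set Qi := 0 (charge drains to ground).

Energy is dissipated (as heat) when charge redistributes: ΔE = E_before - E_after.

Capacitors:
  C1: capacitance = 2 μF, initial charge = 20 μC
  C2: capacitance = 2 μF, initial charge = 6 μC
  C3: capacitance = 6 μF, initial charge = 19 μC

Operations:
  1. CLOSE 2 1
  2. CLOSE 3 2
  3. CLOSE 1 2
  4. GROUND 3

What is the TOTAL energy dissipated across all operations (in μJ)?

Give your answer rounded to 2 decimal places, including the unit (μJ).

Answer: 83.96 μJ

Derivation:
Initial: C1(2μF, Q=20μC, V=10.00V), C2(2μF, Q=6μC, V=3.00V), C3(6μF, Q=19μC, V=3.17V)
Op 1: CLOSE 2-1: Q_total=26.00, C_total=4.00, V=6.50; Q2=13.00, Q1=13.00; dissipated=24.500
Op 2: CLOSE 3-2: Q_total=32.00, C_total=8.00, V=4.00; Q3=24.00, Q2=8.00; dissipated=8.333
Op 3: CLOSE 1-2: Q_total=21.00, C_total=4.00, V=5.25; Q1=10.50, Q2=10.50; dissipated=3.125
Op 4: GROUND 3: Q3=0; energy lost=48.000
Total dissipated: 83.958 μJ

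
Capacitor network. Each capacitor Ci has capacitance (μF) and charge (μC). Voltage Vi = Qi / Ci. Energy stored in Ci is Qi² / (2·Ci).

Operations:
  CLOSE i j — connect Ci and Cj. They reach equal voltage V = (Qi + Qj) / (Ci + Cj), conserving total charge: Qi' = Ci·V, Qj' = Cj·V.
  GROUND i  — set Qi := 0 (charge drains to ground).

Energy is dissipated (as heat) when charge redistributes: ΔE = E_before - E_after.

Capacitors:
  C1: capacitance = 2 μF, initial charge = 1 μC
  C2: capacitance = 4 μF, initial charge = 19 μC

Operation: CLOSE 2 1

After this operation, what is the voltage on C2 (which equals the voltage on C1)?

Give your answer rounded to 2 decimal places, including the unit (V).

Answer: 3.33 V

Derivation:
Initial: C1(2μF, Q=1μC, V=0.50V), C2(4μF, Q=19μC, V=4.75V)
Op 1: CLOSE 2-1: Q_total=20.00, C_total=6.00, V=3.33; Q2=13.33, Q1=6.67; dissipated=12.042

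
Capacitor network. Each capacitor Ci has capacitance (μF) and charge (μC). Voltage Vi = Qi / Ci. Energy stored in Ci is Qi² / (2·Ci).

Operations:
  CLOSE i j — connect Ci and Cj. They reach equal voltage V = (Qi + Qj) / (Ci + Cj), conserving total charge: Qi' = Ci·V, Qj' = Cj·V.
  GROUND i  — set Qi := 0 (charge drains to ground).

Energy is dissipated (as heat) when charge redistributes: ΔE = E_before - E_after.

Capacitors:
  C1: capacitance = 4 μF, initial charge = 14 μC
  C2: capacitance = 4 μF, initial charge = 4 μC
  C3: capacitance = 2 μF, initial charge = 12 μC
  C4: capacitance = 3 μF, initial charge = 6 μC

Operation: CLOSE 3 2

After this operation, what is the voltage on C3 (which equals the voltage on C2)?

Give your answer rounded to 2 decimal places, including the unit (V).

Answer: 2.67 V

Derivation:
Initial: C1(4μF, Q=14μC, V=3.50V), C2(4μF, Q=4μC, V=1.00V), C3(2μF, Q=12μC, V=6.00V), C4(3μF, Q=6μC, V=2.00V)
Op 1: CLOSE 3-2: Q_total=16.00, C_total=6.00, V=2.67; Q3=5.33, Q2=10.67; dissipated=16.667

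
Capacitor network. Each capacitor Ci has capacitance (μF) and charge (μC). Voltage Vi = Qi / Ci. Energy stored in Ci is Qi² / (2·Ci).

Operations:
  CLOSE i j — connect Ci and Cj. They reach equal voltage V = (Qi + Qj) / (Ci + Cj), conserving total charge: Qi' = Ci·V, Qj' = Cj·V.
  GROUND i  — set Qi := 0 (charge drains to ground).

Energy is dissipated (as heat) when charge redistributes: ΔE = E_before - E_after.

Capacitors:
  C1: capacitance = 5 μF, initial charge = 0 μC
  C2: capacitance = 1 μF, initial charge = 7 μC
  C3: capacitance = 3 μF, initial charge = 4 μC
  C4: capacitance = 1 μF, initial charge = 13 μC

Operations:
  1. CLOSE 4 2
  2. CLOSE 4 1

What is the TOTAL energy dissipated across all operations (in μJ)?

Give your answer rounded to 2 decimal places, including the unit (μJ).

Initial: C1(5μF, Q=0μC, V=0.00V), C2(1μF, Q=7μC, V=7.00V), C3(3μF, Q=4μC, V=1.33V), C4(1μF, Q=13μC, V=13.00V)
Op 1: CLOSE 4-2: Q_total=20.00, C_total=2.00, V=10.00; Q4=10.00, Q2=10.00; dissipated=9.000
Op 2: CLOSE 4-1: Q_total=10.00, C_total=6.00, V=1.67; Q4=1.67, Q1=8.33; dissipated=41.667
Total dissipated: 50.667 μJ

Answer: 50.67 μJ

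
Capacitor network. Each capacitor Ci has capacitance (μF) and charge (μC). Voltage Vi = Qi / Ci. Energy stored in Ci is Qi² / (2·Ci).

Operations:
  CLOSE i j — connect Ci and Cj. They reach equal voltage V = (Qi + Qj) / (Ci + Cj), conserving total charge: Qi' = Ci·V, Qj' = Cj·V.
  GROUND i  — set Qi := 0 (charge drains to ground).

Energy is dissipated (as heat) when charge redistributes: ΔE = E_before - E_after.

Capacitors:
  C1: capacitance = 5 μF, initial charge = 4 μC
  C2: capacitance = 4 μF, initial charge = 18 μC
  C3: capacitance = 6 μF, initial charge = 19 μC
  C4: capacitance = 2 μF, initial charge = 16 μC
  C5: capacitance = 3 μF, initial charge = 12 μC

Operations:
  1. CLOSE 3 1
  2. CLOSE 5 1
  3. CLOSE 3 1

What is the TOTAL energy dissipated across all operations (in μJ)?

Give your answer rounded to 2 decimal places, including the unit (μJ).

Initial: C1(5μF, Q=4μC, V=0.80V), C2(4μF, Q=18μC, V=4.50V), C3(6μF, Q=19μC, V=3.17V), C4(2μF, Q=16μC, V=8.00V), C5(3μF, Q=12μC, V=4.00V)
Op 1: CLOSE 3-1: Q_total=23.00, C_total=11.00, V=2.09; Q3=12.55, Q1=10.45; dissipated=7.638
Op 2: CLOSE 5-1: Q_total=22.45, C_total=8.00, V=2.81; Q5=8.42, Q1=14.03; dissipated=3.417
Op 3: CLOSE 3-1: Q_total=26.58, C_total=11.00, V=2.42; Q3=14.50, Q1=12.08; dissipated=0.699
Total dissipated: 11.754 μJ

Answer: 11.75 μJ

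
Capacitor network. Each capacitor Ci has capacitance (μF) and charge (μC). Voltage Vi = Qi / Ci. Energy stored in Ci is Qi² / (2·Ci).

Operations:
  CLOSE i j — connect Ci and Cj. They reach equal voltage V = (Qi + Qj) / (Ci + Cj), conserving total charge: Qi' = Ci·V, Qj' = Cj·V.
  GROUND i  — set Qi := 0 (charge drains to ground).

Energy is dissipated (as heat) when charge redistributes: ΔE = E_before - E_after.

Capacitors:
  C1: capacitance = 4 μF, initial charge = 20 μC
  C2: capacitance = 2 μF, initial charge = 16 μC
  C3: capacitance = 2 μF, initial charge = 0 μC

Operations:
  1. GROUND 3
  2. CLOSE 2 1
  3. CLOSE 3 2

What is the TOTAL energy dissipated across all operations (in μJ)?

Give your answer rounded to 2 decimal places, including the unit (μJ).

Answer: 24.00 μJ

Derivation:
Initial: C1(4μF, Q=20μC, V=5.00V), C2(2μF, Q=16μC, V=8.00V), C3(2μF, Q=0μC, V=0.00V)
Op 1: GROUND 3: Q3=0; energy lost=0.000
Op 2: CLOSE 2-1: Q_total=36.00, C_total=6.00, V=6.00; Q2=12.00, Q1=24.00; dissipated=6.000
Op 3: CLOSE 3-2: Q_total=12.00, C_total=4.00, V=3.00; Q3=6.00, Q2=6.00; dissipated=18.000
Total dissipated: 24.000 μJ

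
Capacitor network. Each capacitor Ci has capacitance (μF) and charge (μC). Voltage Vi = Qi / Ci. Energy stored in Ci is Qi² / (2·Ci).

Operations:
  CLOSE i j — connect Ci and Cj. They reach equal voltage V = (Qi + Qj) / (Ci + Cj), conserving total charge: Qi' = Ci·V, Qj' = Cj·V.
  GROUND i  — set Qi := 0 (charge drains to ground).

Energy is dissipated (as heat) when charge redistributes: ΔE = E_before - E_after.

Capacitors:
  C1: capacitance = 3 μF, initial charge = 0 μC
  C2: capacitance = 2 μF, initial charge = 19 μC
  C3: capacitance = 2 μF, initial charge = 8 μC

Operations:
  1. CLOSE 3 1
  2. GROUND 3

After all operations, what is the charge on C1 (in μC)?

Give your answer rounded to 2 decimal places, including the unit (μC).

Answer: 4.80 μC

Derivation:
Initial: C1(3μF, Q=0μC, V=0.00V), C2(2μF, Q=19μC, V=9.50V), C3(2μF, Q=8μC, V=4.00V)
Op 1: CLOSE 3-1: Q_total=8.00, C_total=5.00, V=1.60; Q3=3.20, Q1=4.80; dissipated=9.600
Op 2: GROUND 3: Q3=0; energy lost=2.560
Final charges: Q1=4.80, Q2=19.00, Q3=0.00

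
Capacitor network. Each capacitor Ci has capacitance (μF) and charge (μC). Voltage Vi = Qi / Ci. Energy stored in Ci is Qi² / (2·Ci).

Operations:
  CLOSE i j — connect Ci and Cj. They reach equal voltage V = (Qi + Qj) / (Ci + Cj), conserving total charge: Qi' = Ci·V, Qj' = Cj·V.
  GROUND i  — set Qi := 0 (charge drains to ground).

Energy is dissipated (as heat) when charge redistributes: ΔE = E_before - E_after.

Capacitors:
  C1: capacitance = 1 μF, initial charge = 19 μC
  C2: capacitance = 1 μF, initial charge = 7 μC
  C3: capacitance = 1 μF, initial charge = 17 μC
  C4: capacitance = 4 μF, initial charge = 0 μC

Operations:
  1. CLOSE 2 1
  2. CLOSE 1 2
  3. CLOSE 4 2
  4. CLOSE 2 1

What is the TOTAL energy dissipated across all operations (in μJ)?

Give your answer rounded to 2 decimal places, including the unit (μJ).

Answer: 130.64 μJ

Derivation:
Initial: C1(1μF, Q=19μC, V=19.00V), C2(1μF, Q=7μC, V=7.00V), C3(1μF, Q=17μC, V=17.00V), C4(4μF, Q=0μC, V=0.00V)
Op 1: CLOSE 2-1: Q_total=26.00, C_total=2.00, V=13.00; Q2=13.00, Q1=13.00; dissipated=36.000
Op 2: CLOSE 1-2: Q_total=26.00, C_total=2.00, V=13.00; Q1=13.00, Q2=13.00; dissipated=0.000
Op 3: CLOSE 4-2: Q_total=13.00, C_total=5.00, V=2.60; Q4=10.40, Q2=2.60; dissipated=67.600
Op 4: CLOSE 2-1: Q_total=15.60, C_total=2.00, V=7.80; Q2=7.80, Q1=7.80; dissipated=27.040
Total dissipated: 130.640 μJ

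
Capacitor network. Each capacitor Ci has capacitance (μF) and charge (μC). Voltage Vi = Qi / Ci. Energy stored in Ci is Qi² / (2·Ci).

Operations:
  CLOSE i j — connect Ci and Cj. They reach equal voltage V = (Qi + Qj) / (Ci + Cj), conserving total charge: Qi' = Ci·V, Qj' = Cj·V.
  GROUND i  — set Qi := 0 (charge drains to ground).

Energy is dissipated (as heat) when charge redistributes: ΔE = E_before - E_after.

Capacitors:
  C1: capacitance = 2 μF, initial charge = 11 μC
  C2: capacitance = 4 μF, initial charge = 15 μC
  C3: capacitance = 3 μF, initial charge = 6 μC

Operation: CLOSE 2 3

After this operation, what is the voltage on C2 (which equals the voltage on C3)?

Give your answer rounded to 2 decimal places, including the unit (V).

Answer: 3.00 V

Derivation:
Initial: C1(2μF, Q=11μC, V=5.50V), C2(4μF, Q=15μC, V=3.75V), C3(3μF, Q=6μC, V=2.00V)
Op 1: CLOSE 2-3: Q_total=21.00, C_total=7.00, V=3.00; Q2=12.00, Q3=9.00; dissipated=2.625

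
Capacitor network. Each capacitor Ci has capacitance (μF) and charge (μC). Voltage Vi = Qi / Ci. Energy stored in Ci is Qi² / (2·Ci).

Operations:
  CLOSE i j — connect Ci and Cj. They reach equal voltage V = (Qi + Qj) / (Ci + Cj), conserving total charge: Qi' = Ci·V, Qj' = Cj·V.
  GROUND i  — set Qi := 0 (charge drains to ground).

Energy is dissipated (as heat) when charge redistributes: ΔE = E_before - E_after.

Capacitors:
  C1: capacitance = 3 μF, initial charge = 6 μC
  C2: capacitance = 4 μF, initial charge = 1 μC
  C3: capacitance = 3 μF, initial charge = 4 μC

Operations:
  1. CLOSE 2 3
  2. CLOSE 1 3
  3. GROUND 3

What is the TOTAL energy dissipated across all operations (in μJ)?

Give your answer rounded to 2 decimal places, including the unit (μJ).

Answer: 5.01 μJ

Derivation:
Initial: C1(3μF, Q=6μC, V=2.00V), C2(4μF, Q=1μC, V=0.25V), C3(3μF, Q=4μC, V=1.33V)
Op 1: CLOSE 2-3: Q_total=5.00, C_total=7.00, V=0.71; Q2=2.86, Q3=2.14; dissipated=1.006
Op 2: CLOSE 1-3: Q_total=8.14, C_total=6.00, V=1.36; Q1=4.07, Q3=4.07; dissipated=1.240
Op 3: GROUND 3: Q3=0; energy lost=2.763
Total dissipated: 5.009 μJ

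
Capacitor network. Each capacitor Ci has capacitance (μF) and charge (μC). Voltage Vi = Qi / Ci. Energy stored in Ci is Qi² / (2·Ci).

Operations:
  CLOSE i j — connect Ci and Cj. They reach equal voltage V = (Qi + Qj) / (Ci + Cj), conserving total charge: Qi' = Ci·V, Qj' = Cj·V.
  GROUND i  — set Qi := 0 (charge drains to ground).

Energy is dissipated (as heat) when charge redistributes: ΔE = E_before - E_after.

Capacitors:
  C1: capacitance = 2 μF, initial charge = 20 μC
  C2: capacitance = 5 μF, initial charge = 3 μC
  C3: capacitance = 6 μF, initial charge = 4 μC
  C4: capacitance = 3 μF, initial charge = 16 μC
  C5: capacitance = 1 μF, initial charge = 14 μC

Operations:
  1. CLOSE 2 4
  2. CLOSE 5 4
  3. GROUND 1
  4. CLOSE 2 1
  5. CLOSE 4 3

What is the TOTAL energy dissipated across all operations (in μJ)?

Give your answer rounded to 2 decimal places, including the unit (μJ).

Initial: C1(2μF, Q=20μC, V=10.00V), C2(5μF, Q=3μC, V=0.60V), C3(6μF, Q=4μC, V=0.67V), C4(3μF, Q=16μC, V=5.33V), C5(1μF, Q=14μC, V=14.00V)
Op 1: CLOSE 2-4: Q_total=19.00, C_total=8.00, V=2.38; Q2=11.88, Q4=7.12; dissipated=21.004
Op 2: CLOSE 5-4: Q_total=21.12, C_total=4.00, V=5.28; Q5=5.28, Q4=15.84; dissipated=50.678
Op 3: GROUND 1: Q1=0; energy lost=100.000
Op 4: CLOSE 2-1: Q_total=11.88, C_total=7.00, V=1.70; Q2=8.48, Q1=3.39; dissipated=4.029
Op 5: CLOSE 4-3: Q_total=19.84, C_total=9.00, V=2.20; Q4=6.61, Q3=13.23; dissipated=21.294
Total dissipated: 197.005 μJ

Answer: 197.01 μJ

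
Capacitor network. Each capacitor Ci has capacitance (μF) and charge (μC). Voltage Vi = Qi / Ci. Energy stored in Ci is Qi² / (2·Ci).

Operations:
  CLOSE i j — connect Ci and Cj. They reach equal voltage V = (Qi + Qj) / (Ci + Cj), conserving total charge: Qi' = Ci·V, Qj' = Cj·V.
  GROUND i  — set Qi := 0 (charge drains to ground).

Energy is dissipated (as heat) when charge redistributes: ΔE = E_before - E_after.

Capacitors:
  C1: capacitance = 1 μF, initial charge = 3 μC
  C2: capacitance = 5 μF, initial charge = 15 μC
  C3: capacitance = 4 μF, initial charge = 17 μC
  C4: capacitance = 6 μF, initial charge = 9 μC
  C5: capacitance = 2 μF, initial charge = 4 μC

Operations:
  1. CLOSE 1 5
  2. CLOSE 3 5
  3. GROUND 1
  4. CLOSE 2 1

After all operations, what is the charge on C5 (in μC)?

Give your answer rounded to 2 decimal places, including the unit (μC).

Initial: C1(1μF, Q=3μC, V=3.00V), C2(5μF, Q=15μC, V=3.00V), C3(4μF, Q=17μC, V=4.25V), C4(6μF, Q=9μC, V=1.50V), C5(2μF, Q=4μC, V=2.00V)
Op 1: CLOSE 1-5: Q_total=7.00, C_total=3.00, V=2.33; Q1=2.33, Q5=4.67; dissipated=0.333
Op 2: CLOSE 3-5: Q_total=21.67, C_total=6.00, V=3.61; Q3=14.44, Q5=7.22; dissipated=2.449
Op 3: GROUND 1: Q1=0; energy lost=2.722
Op 4: CLOSE 2-1: Q_total=15.00, C_total=6.00, V=2.50; Q2=12.50, Q1=2.50; dissipated=3.750
Final charges: Q1=2.50, Q2=12.50, Q3=14.44, Q4=9.00, Q5=7.22

Answer: 7.22 μC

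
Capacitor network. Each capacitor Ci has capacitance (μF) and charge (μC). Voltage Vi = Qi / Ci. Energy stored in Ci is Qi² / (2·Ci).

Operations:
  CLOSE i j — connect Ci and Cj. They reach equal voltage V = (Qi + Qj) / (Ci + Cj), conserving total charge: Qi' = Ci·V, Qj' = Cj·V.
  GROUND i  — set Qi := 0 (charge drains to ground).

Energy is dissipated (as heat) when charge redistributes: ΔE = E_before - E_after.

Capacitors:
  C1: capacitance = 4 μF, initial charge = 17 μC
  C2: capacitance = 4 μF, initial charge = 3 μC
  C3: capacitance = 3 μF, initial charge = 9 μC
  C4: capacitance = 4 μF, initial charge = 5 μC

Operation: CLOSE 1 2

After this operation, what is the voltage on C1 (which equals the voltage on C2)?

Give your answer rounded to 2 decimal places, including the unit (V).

Initial: C1(4μF, Q=17μC, V=4.25V), C2(4μF, Q=3μC, V=0.75V), C3(3μF, Q=9μC, V=3.00V), C4(4μF, Q=5μC, V=1.25V)
Op 1: CLOSE 1-2: Q_total=20.00, C_total=8.00, V=2.50; Q1=10.00, Q2=10.00; dissipated=12.250

Answer: 2.50 V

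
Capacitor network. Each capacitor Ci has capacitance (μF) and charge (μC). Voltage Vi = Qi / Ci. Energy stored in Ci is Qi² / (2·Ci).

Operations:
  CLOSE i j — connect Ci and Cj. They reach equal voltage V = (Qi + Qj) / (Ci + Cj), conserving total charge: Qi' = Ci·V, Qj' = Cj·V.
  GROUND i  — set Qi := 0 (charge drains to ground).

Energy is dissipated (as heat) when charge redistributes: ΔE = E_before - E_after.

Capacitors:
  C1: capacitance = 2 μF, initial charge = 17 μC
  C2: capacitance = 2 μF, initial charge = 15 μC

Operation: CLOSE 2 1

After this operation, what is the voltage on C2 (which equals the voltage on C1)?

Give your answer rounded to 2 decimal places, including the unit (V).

Initial: C1(2μF, Q=17μC, V=8.50V), C2(2μF, Q=15μC, V=7.50V)
Op 1: CLOSE 2-1: Q_total=32.00, C_total=4.00, V=8.00; Q2=16.00, Q1=16.00; dissipated=0.500

Answer: 8.00 V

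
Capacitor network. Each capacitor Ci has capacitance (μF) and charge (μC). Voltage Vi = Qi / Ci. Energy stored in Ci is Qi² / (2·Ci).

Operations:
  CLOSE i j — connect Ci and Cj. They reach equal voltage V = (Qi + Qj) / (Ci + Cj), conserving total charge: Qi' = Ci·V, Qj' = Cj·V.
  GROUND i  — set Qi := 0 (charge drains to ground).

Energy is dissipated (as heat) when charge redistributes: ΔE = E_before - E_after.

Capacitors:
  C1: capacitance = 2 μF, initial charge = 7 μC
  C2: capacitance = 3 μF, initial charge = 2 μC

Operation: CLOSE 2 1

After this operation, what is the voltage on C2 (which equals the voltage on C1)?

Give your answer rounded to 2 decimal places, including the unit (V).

Initial: C1(2μF, Q=7μC, V=3.50V), C2(3μF, Q=2μC, V=0.67V)
Op 1: CLOSE 2-1: Q_total=9.00, C_total=5.00, V=1.80; Q2=5.40, Q1=3.60; dissipated=4.817

Answer: 1.80 V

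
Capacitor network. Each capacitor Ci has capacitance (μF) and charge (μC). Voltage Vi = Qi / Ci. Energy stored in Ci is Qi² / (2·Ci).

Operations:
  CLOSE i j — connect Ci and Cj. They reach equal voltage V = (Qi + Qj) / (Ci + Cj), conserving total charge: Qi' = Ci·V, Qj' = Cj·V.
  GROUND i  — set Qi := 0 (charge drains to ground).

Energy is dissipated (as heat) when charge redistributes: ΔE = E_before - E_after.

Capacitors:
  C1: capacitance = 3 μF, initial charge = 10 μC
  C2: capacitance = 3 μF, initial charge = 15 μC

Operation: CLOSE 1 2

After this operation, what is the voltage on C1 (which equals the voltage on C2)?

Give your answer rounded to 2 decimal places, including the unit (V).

Answer: 4.17 V

Derivation:
Initial: C1(3μF, Q=10μC, V=3.33V), C2(3μF, Q=15μC, V=5.00V)
Op 1: CLOSE 1-2: Q_total=25.00, C_total=6.00, V=4.17; Q1=12.50, Q2=12.50; dissipated=2.083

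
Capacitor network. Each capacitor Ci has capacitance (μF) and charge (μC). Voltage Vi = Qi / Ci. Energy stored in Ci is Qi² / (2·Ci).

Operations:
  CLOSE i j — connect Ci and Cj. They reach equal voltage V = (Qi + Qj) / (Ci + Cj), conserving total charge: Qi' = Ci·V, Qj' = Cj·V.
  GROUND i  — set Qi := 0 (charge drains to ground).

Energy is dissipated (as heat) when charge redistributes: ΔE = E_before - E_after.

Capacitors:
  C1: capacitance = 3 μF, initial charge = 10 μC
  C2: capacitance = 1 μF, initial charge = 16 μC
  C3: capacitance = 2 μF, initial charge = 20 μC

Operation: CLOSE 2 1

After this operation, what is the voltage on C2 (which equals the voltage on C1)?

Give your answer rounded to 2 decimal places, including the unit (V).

Answer: 6.50 V

Derivation:
Initial: C1(3μF, Q=10μC, V=3.33V), C2(1μF, Q=16μC, V=16.00V), C3(2μF, Q=20μC, V=10.00V)
Op 1: CLOSE 2-1: Q_total=26.00, C_total=4.00, V=6.50; Q2=6.50, Q1=19.50; dissipated=60.167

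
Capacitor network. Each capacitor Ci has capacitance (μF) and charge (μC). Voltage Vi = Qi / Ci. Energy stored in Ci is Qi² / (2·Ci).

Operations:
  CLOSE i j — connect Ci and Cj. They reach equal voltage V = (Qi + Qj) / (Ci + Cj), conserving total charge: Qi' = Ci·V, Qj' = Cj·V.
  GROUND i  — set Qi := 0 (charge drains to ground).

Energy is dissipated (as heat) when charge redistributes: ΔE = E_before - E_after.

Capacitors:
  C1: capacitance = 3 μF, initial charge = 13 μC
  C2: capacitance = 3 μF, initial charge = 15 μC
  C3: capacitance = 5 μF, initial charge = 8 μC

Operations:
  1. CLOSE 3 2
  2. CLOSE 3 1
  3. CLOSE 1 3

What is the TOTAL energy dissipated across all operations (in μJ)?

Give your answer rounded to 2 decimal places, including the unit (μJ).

Initial: C1(3μF, Q=13μC, V=4.33V), C2(3μF, Q=15μC, V=5.00V), C3(5μF, Q=8μC, V=1.60V)
Op 1: CLOSE 3-2: Q_total=23.00, C_total=8.00, V=2.88; Q3=14.38, Q2=8.62; dissipated=10.838
Op 2: CLOSE 3-1: Q_total=27.38, C_total=8.00, V=3.42; Q3=17.11, Q1=10.27; dissipated=1.994
Op 3: CLOSE 1-3: Q_total=27.38, C_total=8.00, V=3.42; Q1=10.27, Q3=17.11; dissipated=0.000
Total dissipated: 12.831 μJ

Answer: 12.83 μJ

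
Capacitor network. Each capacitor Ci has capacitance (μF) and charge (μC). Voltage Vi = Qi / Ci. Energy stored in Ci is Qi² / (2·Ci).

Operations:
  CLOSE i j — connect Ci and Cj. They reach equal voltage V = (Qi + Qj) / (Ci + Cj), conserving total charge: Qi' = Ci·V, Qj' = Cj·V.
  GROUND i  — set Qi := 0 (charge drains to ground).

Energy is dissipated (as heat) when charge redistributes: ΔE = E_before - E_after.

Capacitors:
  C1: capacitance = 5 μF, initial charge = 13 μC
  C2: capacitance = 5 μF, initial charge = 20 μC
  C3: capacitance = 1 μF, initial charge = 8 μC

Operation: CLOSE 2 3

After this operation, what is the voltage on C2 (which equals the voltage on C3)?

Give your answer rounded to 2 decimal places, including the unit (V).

Initial: C1(5μF, Q=13μC, V=2.60V), C2(5μF, Q=20μC, V=4.00V), C3(1μF, Q=8μC, V=8.00V)
Op 1: CLOSE 2-3: Q_total=28.00, C_total=6.00, V=4.67; Q2=23.33, Q3=4.67; dissipated=6.667

Answer: 4.67 V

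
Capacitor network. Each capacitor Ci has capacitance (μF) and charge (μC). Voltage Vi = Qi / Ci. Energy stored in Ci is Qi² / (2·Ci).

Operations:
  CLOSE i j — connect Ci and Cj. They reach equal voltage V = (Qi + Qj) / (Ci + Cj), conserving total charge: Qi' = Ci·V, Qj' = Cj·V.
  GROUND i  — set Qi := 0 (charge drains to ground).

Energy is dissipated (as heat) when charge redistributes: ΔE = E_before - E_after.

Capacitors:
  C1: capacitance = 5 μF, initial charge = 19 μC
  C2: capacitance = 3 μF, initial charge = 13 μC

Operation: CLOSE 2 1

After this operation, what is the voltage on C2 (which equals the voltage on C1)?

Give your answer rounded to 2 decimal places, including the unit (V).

Initial: C1(5μF, Q=19μC, V=3.80V), C2(3μF, Q=13μC, V=4.33V)
Op 1: CLOSE 2-1: Q_total=32.00, C_total=8.00, V=4.00; Q2=12.00, Q1=20.00; dissipated=0.267

Answer: 4.00 V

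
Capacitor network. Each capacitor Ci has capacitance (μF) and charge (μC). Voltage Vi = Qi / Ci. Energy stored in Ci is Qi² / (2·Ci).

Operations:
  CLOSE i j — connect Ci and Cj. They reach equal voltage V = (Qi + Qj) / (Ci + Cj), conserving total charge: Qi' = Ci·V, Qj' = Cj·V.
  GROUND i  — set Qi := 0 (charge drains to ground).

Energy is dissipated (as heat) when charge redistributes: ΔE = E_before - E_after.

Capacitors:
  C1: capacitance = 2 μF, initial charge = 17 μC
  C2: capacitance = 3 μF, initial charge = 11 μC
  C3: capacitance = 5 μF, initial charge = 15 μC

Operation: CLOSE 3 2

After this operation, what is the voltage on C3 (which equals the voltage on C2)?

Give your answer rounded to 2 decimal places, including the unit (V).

Answer: 3.25 V

Derivation:
Initial: C1(2μF, Q=17μC, V=8.50V), C2(3μF, Q=11μC, V=3.67V), C3(5μF, Q=15μC, V=3.00V)
Op 1: CLOSE 3-2: Q_total=26.00, C_total=8.00, V=3.25; Q3=16.25, Q2=9.75; dissipated=0.417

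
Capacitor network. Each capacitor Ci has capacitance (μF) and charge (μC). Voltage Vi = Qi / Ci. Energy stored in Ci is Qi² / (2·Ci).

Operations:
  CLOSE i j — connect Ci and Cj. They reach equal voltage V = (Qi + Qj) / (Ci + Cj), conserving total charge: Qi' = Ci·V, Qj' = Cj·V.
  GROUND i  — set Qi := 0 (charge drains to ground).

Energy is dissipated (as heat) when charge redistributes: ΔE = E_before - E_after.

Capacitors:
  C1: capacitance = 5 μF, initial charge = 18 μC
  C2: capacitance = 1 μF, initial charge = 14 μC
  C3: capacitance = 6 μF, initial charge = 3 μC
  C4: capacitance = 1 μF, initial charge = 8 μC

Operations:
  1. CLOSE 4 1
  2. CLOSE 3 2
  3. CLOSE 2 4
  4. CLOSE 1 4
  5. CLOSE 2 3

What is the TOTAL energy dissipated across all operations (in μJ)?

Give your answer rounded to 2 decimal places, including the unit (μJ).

Answer: 87.85 μJ

Derivation:
Initial: C1(5μF, Q=18μC, V=3.60V), C2(1μF, Q=14μC, V=14.00V), C3(6μF, Q=3μC, V=0.50V), C4(1μF, Q=8μC, V=8.00V)
Op 1: CLOSE 4-1: Q_total=26.00, C_total=6.00, V=4.33; Q4=4.33, Q1=21.67; dissipated=8.067
Op 2: CLOSE 3-2: Q_total=17.00, C_total=7.00, V=2.43; Q3=14.57, Q2=2.43; dissipated=78.107
Op 3: CLOSE 2-4: Q_total=6.76, C_total=2.00, V=3.38; Q2=3.38, Q4=3.38; dissipated=0.907
Op 4: CLOSE 1-4: Q_total=25.05, C_total=6.00, V=4.17; Q1=20.87, Q4=4.17; dissipated=0.378
Op 5: CLOSE 2-3: Q_total=17.95, C_total=7.00, V=2.56; Q2=2.56, Q3=15.39; dissipated=0.389
Total dissipated: 87.847 μJ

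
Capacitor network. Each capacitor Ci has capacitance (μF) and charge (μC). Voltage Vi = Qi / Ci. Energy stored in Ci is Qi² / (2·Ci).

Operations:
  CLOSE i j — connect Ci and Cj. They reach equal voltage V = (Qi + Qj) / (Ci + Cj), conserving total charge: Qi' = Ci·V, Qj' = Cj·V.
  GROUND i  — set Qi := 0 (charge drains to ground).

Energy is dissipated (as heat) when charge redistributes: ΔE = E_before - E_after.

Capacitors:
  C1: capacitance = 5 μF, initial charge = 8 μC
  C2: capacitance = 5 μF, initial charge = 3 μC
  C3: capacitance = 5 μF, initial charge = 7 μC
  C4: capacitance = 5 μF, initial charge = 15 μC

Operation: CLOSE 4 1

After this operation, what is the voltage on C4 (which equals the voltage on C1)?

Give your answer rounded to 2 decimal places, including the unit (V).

Initial: C1(5μF, Q=8μC, V=1.60V), C2(5μF, Q=3μC, V=0.60V), C3(5μF, Q=7μC, V=1.40V), C4(5μF, Q=15μC, V=3.00V)
Op 1: CLOSE 4-1: Q_total=23.00, C_total=10.00, V=2.30; Q4=11.50, Q1=11.50; dissipated=2.450

Answer: 2.30 V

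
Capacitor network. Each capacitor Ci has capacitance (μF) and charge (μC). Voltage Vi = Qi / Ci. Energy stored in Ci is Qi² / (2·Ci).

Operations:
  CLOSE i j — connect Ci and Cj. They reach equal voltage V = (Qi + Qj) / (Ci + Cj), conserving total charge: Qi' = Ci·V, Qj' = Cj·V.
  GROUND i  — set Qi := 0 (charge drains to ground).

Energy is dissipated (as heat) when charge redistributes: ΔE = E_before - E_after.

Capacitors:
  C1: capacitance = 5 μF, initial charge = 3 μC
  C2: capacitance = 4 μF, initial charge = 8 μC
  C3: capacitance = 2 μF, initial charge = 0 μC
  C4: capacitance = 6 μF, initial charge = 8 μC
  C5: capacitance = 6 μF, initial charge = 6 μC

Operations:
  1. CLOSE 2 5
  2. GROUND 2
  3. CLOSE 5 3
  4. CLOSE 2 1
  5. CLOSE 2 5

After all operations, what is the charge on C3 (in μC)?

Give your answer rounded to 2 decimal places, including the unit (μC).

Initial: C1(5μF, Q=3μC, V=0.60V), C2(4μF, Q=8μC, V=2.00V), C3(2μF, Q=0μC, V=0.00V), C4(6μF, Q=8μC, V=1.33V), C5(6μF, Q=6μC, V=1.00V)
Op 1: CLOSE 2-5: Q_total=14.00, C_total=10.00, V=1.40; Q2=5.60, Q5=8.40; dissipated=1.200
Op 2: GROUND 2: Q2=0; energy lost=3.920
Op 3: CLOSE 5-3: Q_total=8.40, C_total=8.00, V=1.05; Q5=6.30, Q3=2.10; dissipated=1.470
Op 4: CLOSE 2-1: Q_total=3.00, C_total=9.00, V=0.33; Q2=1.33, Q1=1.67; dissipated=0.400
Op 5: CLOSE 2-5: Q_total=7.63, C_total=10.00, V=0.76; Q2=3.05, Q5=4.58; dissipated=0.616
Final charges: Q1=1.67, Q2=3.05, Q3=2.10, Q4=8.00, Q5=4.58

Answer: 2.10 μC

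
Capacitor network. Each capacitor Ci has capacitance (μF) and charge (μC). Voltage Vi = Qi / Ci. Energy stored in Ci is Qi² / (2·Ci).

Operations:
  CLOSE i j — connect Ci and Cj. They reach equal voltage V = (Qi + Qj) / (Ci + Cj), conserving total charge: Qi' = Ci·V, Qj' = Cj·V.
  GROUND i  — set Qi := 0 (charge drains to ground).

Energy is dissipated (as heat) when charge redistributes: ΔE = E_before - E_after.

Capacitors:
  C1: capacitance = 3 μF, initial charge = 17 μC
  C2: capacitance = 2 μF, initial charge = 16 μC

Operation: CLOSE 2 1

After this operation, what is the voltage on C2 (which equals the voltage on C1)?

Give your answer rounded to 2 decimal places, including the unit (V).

Initial: C1(3μF, Q=17μC, V=5.67V), C2(2μF, Q=16μC, V=8.00V)
Op 1: CLOSE 2-1: Q_total=33.00, C_total=5.00, V=6.60; Q2=13.20, Q1=19.80; dissipated=3.267

Answer: 6.60 V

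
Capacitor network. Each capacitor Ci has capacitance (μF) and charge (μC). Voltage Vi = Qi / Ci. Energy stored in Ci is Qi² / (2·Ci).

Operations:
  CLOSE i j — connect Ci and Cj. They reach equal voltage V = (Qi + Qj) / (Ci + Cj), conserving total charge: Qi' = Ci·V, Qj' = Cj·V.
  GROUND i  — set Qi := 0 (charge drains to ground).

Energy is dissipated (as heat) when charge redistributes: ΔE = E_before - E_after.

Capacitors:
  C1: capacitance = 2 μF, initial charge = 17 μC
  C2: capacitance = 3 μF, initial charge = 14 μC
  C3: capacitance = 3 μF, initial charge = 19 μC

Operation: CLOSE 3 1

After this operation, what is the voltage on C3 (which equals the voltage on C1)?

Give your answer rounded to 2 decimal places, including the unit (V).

Answer: 7.20 V

Derivation:
Initial: C1(2μF, Q=17μC, V=8.50V), C2(3μF, Q=14μC, V=4.67V), C3(3μF, Q=19μC, V=6.33V)
Op 1: CLOSE 3-1: Q_total=36.00, C_total=5.00, V=7.20; Q3=21.60, Q1=14.40; dissipated=2.817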